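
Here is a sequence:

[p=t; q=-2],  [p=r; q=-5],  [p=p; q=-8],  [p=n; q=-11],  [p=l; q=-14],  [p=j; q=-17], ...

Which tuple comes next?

[p=h; q=-20]

P — letters move back 2 places in the alphabet: t, r, p, n, l, j → h.
Q: -2, -5, -8, -11, -14, -17 → -20 (−3 each step).
So the next tuple is [p=h; q=-20].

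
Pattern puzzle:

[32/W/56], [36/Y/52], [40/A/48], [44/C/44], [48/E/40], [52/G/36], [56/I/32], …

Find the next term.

First value — +4 each step: 32, 36, 40, 44, 48, 52, 56 → 60.
Letter: letters move forward 2 places in the alphabet, wrapping Z→A, so W, Y, A, C, E, G, I → K.
Third value: −4 each step; 56, 52, 48, 44, 40, 36, 32 → 28.
Putting it together: [60/K/28].

[60/K/28]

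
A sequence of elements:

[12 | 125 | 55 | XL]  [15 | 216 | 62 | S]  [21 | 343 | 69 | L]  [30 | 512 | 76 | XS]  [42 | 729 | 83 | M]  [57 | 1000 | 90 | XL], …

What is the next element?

First value: differences are 3, 6, 9, … (increasing by 3 each time), so 12, 15, 21, 30, 42, 57 → 75.
Second value — perfect cubes: 5³, 6³, 7³, …: 125, 216, 343, 512, 729, 1000 → 1331.
For the third value, +7 each step: 55, 62, 69, 76, 83, 90 → 97.
Size — repeats XL → S → L → XS → M: XL, S, L, XS, M, XL → S.
Combining the parts gives [75 | 1331 | 97 | S].

[75 | 1331 | 97 | S]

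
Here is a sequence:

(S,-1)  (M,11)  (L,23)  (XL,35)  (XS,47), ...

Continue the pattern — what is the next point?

Size goes S, M, L, XL, XS → S (runs through clothing sizes XS→XL).
Second part goes -1, 11, 23, 35, 47 → 59 (+12 each step).
Putting it together: (S,59).

(S,59)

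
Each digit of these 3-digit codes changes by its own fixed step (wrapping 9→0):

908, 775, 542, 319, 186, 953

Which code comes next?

First digit goes 9, 7, 5, 3, 1, 9 → 7 (−2 each step, mod 10).
For the second digit, −3 each step, mod 10: 0, 7, 4, 1, 8, 5 → 2.
Third digit goes 8, 5, 2, 9, 6, 3 → 0 (−3 each step, mod 10).
Combining the parts gives 720.

720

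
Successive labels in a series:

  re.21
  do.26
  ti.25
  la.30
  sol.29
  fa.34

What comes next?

Note: runs backward through the solfège scale do→ti, so re, do, ti, la, sol, fa → mi.
Second component: alternating steps +5, −1, +5, −1, …; 21, 26, 25, 30, 29, 34 → 33.
Putting it together: mi.33.

mi.33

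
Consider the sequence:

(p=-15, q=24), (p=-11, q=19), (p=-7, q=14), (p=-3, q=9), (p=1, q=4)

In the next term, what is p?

P: -15, -11, -7, -3, 1 → 5 (+4 each step).

5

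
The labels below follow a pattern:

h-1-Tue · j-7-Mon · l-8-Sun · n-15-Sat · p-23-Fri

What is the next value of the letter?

r

Letter: h, j, l, n, p → r (letters move forward 2 places in the alphabet).
Second component goes 1, 7, 8, 15, 23 → 38 (each term is the sum of the two before it).
Day — runs backward through the weekdays Mon→Sun: Tue, Mon, Sun, Sat, Fri → Thu.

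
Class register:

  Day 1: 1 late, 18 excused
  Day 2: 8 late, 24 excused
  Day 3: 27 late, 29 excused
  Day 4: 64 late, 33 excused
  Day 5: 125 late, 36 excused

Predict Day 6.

Late: perfect cubes: 1³, 2³, 3³, …; 1, 8, 27, 64, 125 → 216.
Excused: differences are 6, 5, 4, … (decreasing by 1 each time); 18, 24, 29, 33, 36 → 38.
So the next line is 216 late, 38 excused.

216 late, 38 excused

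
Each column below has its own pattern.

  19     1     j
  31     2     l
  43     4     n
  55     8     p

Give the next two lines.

67  16  r; 79  32  t

First component: +12 each step; 19, 31, 43, 55 → 67 → 79.
Second component — ×2 each step: 1, 2, 4, 8 → 16 → 32.
Letter: j, l, n, p → r → t (letters move forward 2 places in the alphabet).
Putting the parts together: 67  16  r and then 79  32  t.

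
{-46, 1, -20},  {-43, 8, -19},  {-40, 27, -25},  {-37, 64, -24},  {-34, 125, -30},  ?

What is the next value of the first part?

-31

First part — +3 each step: -46, -43, -40, -37, -34 → -31.
For the second part, perfect cubes: 1³, 2³, 3³, …: 1, 8, 27, 64, 125 → 216.
Third part: -20, -19, -25, -24, -30 → -29 (alternating steps +1, −6, +1, −6, …).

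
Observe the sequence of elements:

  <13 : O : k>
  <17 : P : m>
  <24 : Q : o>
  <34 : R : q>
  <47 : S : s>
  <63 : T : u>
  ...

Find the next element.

<82 : U : w>

First entry — differences are 4, 7, 10, … (increasing by 3 each time): 13, 17, 24, 34, 47, 63 → 82.
First letter: letters move forward 1 place in the alphabet, so O, P, Q, R, S, T → U.
For the second letter, letters move forward 2 places in the alphabet: k, m, o, q, s, u → w.
Combining the parts gives <82 : U : w>.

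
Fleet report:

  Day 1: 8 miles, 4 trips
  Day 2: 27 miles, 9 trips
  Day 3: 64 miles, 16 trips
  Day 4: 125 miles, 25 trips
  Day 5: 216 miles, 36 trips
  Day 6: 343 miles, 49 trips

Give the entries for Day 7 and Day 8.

Miles — perfect cubes: 2³, 3³, 4³, …: 8, 27, 64, 125, 216, 343 → 512 → 729.
Trips — perfect squares: 2², 3², 4², …: 4, 9, 16, 25, 36, 49 → 64 → 81.
So the next two rows are 512 miles, 64 trips and 729 miles, 81 trips.

512 miles, 64 trips; 729 miles, 81 trips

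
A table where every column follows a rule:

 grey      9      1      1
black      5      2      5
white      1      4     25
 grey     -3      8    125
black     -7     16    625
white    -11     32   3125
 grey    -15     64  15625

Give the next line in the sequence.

Shade — repeats grey → black → white: grey, black, white, grey, black, white, grey → black.
Second component: 9, 5, 1, -3, -7, -11, -15 → -19 (−4 each step).
Third component: ×2 each step; 1, 2, 4, 8, 16, 32, 64 → 128.
Fourth component: ×5 each step; 1, 5, 25, 125, 625, 3125, 15625 → 78125.
So the next line is black  -19  128  78125.

black  -19  128  78125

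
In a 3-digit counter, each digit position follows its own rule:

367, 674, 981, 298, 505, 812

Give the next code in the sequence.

For the first digit, +3 each step, mod 10: 3, 6, 9, 2, 5, 8 → 1.
Second digit — +1 each step, mod 10: 6, 7, 8, 9, 0, 1 → 2.
Third digit: 7, 4, 1, 8, 5, 2 → 9 (−3 each step, mod 10).
So the next code is 129.

129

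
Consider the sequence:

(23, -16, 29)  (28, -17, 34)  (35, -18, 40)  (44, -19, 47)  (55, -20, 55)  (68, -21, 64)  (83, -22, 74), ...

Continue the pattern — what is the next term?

(100, -23, 85)

For the first slot, differences are 5, 7, 9, … (increasing by 2 each time): 23, 28, 35, 44, 55, 68, 83 → 100.
Second slot: −1 each step; -16, -17, -18, -19, -20, -21, -22 → -23.
Third slot: differences are 5, 6, 7, … (increasing by 1 each time), so 29, 34, 40, 47, 55, 64, 74 → 85.
So the next term is (100, -23, 85).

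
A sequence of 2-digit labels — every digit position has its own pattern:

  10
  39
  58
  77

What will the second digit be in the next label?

6

First digit goes 1, 3, 5, 7 → 9 (+2 each step, mod 10).
Second digit: −1 each step, mod 10, so 0, 9, 8, 7 → 6.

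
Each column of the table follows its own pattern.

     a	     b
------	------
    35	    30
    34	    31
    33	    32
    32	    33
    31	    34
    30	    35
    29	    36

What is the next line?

Column a: 35, 34, 33, 32, 31, 30, 29 → 28 (−1 each step).
Column b goes 30, 31, 32, 33, 34, 35, 36 → 37 (together with the column a always sums to 65).
Putting it together: 28  37.

28  37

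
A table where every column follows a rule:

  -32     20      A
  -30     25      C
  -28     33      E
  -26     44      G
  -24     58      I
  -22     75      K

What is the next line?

First component goes -32, -30, -28, -26, -24, -22 → -20 (+2 each step).
Second component: differences are 5, 8, 11, … (increasing by 3 each time), so 20, 25, 33, 44, 58, 75 → 95.
Letter: letters move forward 2 places in the alphabet; A, C, E, G, I, K → M.
Putting it together: -20  95  M.

-20  95  M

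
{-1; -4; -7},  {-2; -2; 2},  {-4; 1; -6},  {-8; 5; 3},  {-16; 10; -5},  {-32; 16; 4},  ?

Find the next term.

First slot goes -1, -2, -4, -8, -16, -32 → -64 (×2 each step).
For the second slot, differences are 2, 3, 4, … (increasing by 1 each time): -4, -2, 1, 5, 10, 16 → 23.
Third slot: alternating steps +9, −8, +9, −8, …, so -7, 2, -6, 3, -5, 4 → -4.
Combining the parts gives {-64; 23; -4}.

{-64; 23; -4}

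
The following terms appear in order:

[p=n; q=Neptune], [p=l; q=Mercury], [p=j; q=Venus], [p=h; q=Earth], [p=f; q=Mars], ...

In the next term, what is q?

P — letters move back 2 places in the alphabet: n, l, j, h, f → d.
For the q, runs through the planets Mercury→Neptune: Neptune, Mercury, Venus, Earth, Mars → Jupiter.

Jupiter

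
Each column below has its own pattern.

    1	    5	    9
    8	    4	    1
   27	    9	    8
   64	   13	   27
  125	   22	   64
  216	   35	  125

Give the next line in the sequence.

First component: perfect cubes: 1³, 2³, 3³, …, so 1, 8, 27, 64, 125, 216 → 343.
Second component — each term is the sum of the two before it: 5, 4, 9, 13, 22, 35 → 57.
Third component: always the previous value of the first component; 9, 1, 8, 27, 64, 125 → 216.
Putting it together: 343  57  216.

343  57  216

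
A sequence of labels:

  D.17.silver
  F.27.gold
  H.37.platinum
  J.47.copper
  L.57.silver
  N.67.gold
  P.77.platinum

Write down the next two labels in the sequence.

R.87.copper, T.97.silver

Letter — letters move forward 2 places in the alphabet: D, F, H, J, L, N, P → R → T.
Second component goes 17, 27, 37, 47, 57, 67, 77 → 87 → 97 (+10 each step).
Metal — repeats silver → gold → platinum → copper: silver, gold, platinum, copper, silver, gold, platinum → copper → silver.
Putting the parts together: R.87.copper and then T.97.silver.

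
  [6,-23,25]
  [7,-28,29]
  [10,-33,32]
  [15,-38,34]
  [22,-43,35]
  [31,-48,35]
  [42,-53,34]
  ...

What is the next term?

[55,-58,32]

First coordinate: differences are 1, 3, 5, … (increasing by 2 each time), so 6, 7, 10, 15, 22, 31, 42 → 55.
Second coordinate: −5 each step; -23, -28, -33, -38, -43, -48, -53 → -58.
For the third coordinate, differences are 4, 3, 2, … (decreasing by 1 each time): 25, 29, 32, 34, 35, 35, 34 → 32.
So the next term is [55,-58,32].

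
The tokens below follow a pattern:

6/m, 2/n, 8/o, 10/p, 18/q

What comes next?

First component — each term is the sum of the two before it: 6, 2, 8, 10, 18 → 28.
Letter: m, n, o, p, q → r (letters move forward 1 place in the alphabet).
So the next token is 28/r.

28/r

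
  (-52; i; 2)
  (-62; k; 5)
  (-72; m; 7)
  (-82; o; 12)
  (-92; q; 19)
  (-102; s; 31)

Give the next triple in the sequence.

(-112; u; 50)

For the first part, −10 each step: -52, -62, -72, -82, -92, -102 → -112.
Letter: letters move forward 2 places in the alphabet, so i, k, m, o, q, s → u.
For the third part, each term is the sum of the two before it: 2, 5, 7, 12, 19, 31 → 50.
Combining the parts gives (-112; u; 50).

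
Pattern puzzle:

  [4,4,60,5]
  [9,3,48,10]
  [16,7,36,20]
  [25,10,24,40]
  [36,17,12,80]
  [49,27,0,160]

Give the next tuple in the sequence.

[64,44,-12,320]

First component — perfect squares: 2², 3², 4², …: 4, 9, 16, 25, 36, 49 → 64.
Second component goes 4, 3, 7, 10, 17, 27 → 44 (each term is the sum of the two before it).
Third component: 60, 48, 36, 24, 12, 0 → -12 (−12 each step).
Fourth component goes 5, 10, 20, 40, 80, 160 → 320 (×2 each step).
Combining the parts gives [64,44,-12,320].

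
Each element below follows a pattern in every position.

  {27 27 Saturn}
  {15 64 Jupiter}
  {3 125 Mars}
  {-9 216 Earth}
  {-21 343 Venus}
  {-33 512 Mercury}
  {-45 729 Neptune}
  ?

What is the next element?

First value: 27, 15, 3, -9, -21, -33, -45 → -57 (−12 each step).
Second value goes 27, 64, 125, 216, 343, 512, 729 → 1000 (perfect cubes: 3³, 4³, 5³, …).
Planet goes Saturn, Jupiter, Mars, Earth, Venus, Mercury, Neptune → Uranus (runs backward through the planets Mercury→Neptune).
Putting it together: {-57 1000 Uranus}.

{-57 1000 Uranus}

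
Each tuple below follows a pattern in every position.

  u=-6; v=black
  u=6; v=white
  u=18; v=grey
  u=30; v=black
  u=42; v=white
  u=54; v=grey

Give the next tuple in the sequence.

u=66; v=black

For the u, +12 each step: -6, 6, 18, 30, 42, 54 → 66.
V: black, white, grey, black, white, grey → black (repeats black → white → grey).
Putting it together: u=66; v=black.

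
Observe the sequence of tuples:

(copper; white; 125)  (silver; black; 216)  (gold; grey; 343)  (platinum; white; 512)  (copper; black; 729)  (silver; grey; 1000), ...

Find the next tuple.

(gold; white; 1331)

Metal — repeats copper → silver → gold → platinum: copper, silver, gold, platinum, copper, silver → gold.
Shade — repeats white → black → grey: white, black, grey, white, black, grey → white.
Third component goes 125, 216, 343, 512, 729, 1000 → 1331 (perfect cubes: 5³, 6³, 7³, …).
So the next tuple is (gold; white; 1331).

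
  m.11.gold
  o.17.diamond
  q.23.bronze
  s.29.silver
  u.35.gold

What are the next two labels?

w.41.diamond then y.47.bronze

Letter: letters move forward 2 places in the alphabet; m, o, q, s, u → w → y.
Second component: +6 each step, so 11, 17, 23, 29, 35 → 41 → 47.
Rank goes gold, diamond, bronze, silver, gold → diamond → bronze (repeats gold → diamond → bronze → silver).
So the next two labels are w.41.diamond and y.47.bronze.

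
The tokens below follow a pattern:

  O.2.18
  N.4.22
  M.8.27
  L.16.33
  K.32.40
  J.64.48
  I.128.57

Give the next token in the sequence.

H.256.67

For the letter, letters move back 1 place in the alphabet: O, N, M, L, K, J, I → H.
Second component: ×2 each step; 2, 4, 8, 16, 32, 64, 128 → 256.
Third component: 18, 22, 27, 33, 40, 48, 57 → 67 (differences are 4, 5, 6, … (increasing by 1 each time)).
Putting it together: H.256.67.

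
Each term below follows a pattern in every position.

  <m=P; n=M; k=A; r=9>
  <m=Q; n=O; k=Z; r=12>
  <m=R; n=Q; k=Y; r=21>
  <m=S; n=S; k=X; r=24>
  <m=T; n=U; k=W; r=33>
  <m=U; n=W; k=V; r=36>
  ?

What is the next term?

<m=V; n=Y; k=U; r=45>

M — letters move forward 1 place in the alphabet: P, Q, R, S, T, U → V.
N — letters move forward 2 places in the alphabet: M, O, Q, S, U, W → Y.
K: A, Z, Y, X, W, V → U (letters move back 1 place in the alphabet, wrapping A→Z).
For the r, alternating steps +3, +9, +3, +9, …: 9, 12, 21, 24, 33, 36 → 45.
So the next term is <m=V; n=Y; k=U; r=45>.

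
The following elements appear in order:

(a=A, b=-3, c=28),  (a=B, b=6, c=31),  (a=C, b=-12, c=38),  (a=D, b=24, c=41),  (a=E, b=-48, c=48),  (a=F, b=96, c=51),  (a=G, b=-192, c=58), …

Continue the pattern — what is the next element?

(a=H, b=384, c=61)

For the a, letters move forward 1 place in the alphabet: A, B, C, D, E, F, G → H.
For the b, ×(-2) each step: -3, 6, -12, 24, -48, 96, -192 → 384.
C: alternating steps +3, +7, +3, +7, …, so 28, 31, 38, 41, 48, 51, 58 → 61.
Combining the parts gives (a=H, b=384, c=61).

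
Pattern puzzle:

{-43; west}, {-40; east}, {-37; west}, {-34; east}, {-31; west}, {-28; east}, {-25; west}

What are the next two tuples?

First slot: +3 each step, so -43, -40, -37, -34, -31, -28, -25 → -22 → -19.
Direction goes west, east, west, east, west, east, west → east → west (alternates west ↔ east).
So the next two tuples are {-22; east} and {-19; west}.

{-22; east}, {-19; west}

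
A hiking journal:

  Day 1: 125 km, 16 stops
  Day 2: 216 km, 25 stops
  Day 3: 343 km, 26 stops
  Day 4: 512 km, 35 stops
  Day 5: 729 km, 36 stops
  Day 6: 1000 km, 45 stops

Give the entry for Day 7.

Km goes 125, 216, 343, 512, 729, 1000 → 1331 (perfect cubes: 5³, 6³, 7³, …).
Stops goes 16, 25, 26, 35, 36, 45 → 46 (alternating steps +9, +1, +9, +1, …).
Combining the parts gives 1331 km, 46 stops.

1331 km, 46 stops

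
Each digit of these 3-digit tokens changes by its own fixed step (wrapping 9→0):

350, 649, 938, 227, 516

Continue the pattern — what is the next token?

First digit: +3 each step, mod 10; 3, 6, 9, 2, 5 → 8.
Second digit — −1 each step, mod 10: 5, 4, 3, 2, 1 → 0.
Third digit — −1 each step, mod 10: 0, 9, 8, 7, 6 → 5.
Combining the parts gives 805.

805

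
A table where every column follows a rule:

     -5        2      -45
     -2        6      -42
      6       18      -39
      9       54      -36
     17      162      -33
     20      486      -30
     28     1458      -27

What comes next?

For the first component, alternating steps +3, +8, +3, +8, …: -5, -2, 6, 9, 17, 20, 28 → 31.
Second component: ×3 each step, so 2, 6, 18, 54, 162, 486, 1458 → 4374.
Third component: +3 each step; -45, -42, -39, -36, -33, -30, -27 → -24.
Combining the parts gives 31  4374  -24.

31  4374  -24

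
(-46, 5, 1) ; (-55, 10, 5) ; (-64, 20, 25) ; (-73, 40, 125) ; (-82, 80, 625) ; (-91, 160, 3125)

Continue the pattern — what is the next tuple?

First value — −9 each step: -46, -55, -64, -73, -82, -91 → -100.
For the second value, ×2 each step: 5, 10, 20, 40, 80, 160 → 320.
Third value: 1, 5, 25, 125, 625, 3125 → 15625 (×5 each step).
Combining the parts gives (-100, 320, 15625).

(-100, 320, 15625)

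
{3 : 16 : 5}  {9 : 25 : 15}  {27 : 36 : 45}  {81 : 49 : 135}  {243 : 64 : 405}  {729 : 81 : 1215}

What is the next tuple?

First part goes 3, 9, 27, 81, 243, 729 → 2187 (×3 each step).
Second part — perfect squares: 4², 5², 6², …: 16, 25, 36, 49, 64, 81 → 100.
Third part — ×3 each step: 5, 15, 45, 135, 405, 1215 → 3645.
Combining the parts gives {2187 : 100 : 3645}.

{2187 : 100 : 3645}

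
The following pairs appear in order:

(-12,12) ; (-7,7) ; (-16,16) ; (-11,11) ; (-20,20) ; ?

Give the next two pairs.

(-15,15), (-24,24)

First part: alternating steps +5, −9, +5, −9, …, so -12, -7, -16, -11, -20 → -15 → -24.
Second part: always the negative of the first part; 12, 7, 16, 11, 20 → 15 → 24.
So the next two pairs are (-15,15) and (-24,24).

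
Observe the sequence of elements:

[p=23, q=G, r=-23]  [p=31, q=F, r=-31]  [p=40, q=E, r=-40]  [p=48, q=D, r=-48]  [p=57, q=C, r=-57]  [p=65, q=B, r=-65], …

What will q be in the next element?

P: alternating steps +8, +9, +8, +9, …; 23, 31, 40, 48, 57, 65 → 74.
Q — letters move back 1 place in the alphabet: G, F, E, D, C, B → A.
R: always the negative of the p, so -23, -31, -40, -48, -57, -65 → -74.

A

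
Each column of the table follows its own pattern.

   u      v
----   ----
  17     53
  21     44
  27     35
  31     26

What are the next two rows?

37  17; 41  8

Column u goes 17, 21, 27, 31 → 37 → 41 (alternating steps +4, +6, +4, +6, …).
Column v: −9 each step, so 53, 44, 35, 26 → 17 → 8.
So the next two rows are 37  17 and 41  8.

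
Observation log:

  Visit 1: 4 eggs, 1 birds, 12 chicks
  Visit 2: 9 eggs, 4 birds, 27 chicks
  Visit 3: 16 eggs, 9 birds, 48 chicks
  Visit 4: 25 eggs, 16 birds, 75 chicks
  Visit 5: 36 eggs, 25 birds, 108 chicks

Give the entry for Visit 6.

Eggs: perfect squares: 2², 3², 4², …; 4, 9, 16, 25, 36 → 49.
For the birds, perfect squares: 1², 2², 3², …: 1, 4, 9, 16, 25 → 36.
For the chicks, always 3 × the eggs: 12, 27, 48, 75, 108 → 147.
So the next record is 49 eggs, 36 birds, 147 chicks.

49 eggs, 36 birds, 147 chicks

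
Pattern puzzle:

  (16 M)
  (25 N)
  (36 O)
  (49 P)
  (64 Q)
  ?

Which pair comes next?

(81 R)

First coordinate: perfect squares: 4², 5², 6², …; 16, 25, 36, 49, 64 → 81.
Letter goes M, N, O, P, Q → R (letters move forward 1 place in the alphabet).
Putting it together: (81 R).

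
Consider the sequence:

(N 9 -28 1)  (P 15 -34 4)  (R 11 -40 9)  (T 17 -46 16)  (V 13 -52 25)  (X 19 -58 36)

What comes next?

Letter: letters move forward 2 places in the alphabet, so N, P, R, T, V, X → Z.
Second part: alternating steps +6, −4, +6, −4, …, so 9, 15, 11, 17, 13, 19 → 15.
Third part: -28, -34, -40, -46, -52, -58 → -64 (−6 each step).
Fourth part: 1, 4, 9, 16, 25, 36 → 49 (perfect squares: 1², 2², 3², …).
Putting it together: (Z 15 -64 49).

(Z 15 -64 49)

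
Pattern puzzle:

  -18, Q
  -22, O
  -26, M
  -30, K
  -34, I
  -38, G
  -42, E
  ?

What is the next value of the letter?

C

Letter: letters move back 2 places in the alphabet; Q, O, M, K, I, G, E → C.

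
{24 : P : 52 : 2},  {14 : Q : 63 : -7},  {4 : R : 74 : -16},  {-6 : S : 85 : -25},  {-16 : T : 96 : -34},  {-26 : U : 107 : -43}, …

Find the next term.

First part: −10 each step, so 24, 14, 4, -6, -16, -26 → -36.
Letter — letters move forward 1 place in the alphabet: P, Q, R, S, T, U → V.
Third part — +11 each step: 52, 63, 74, 85, 96, 107 → 118.
For the fourth part, −9 each step: 2, -7, -16, -25, -34, -43 → -52.
Putting it together: {-36 : V : 118 : -52}.

{-36 : V : 118 : -52}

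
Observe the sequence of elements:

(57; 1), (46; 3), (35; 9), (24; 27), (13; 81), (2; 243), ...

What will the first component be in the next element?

-9

First component: −11 each step; 57, 46, 35, 24, 13, 2 → -9.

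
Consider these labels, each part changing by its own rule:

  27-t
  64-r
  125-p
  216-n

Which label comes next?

First component: 27, 64, 125, 216 → 343 (perfect cubes: 3³, 4³, 5³, …).
Letter — letters move back 2 places in the alphabet: t, r, p, n → l.
So the next label is 343-l.

343-l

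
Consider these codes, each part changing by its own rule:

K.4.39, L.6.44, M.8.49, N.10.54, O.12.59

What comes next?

Letter — letters move forward 1 place in the alphabet: K, L, M, N, O → P.
Second component — +2 each step: 4, 6, 8, 10, 12 → 14.
Third component: 39, 44, 49, 54, 59 → 64 (+5 each step).
Putting it together: P.14.64.

P.14.64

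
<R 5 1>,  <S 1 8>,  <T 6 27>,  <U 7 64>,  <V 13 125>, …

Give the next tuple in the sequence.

Letter goes R, S, T, U, V → W (letters move forward 1 place in the alphabet).
Second entry: 5, 1, 6, 7, 13 → 20 (each term is the sum of the two before it).
Third entry: perfect cubes: 1³, 2³, 3³, …, so 1, 8, 27, 64, 125 → 216.
Combining the parts gives <W 20 216>.

<W 20 216>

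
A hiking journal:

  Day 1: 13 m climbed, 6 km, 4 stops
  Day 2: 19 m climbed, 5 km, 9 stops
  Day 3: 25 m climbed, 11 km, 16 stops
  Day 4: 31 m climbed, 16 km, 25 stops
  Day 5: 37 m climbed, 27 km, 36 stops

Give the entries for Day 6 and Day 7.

43 m climbed, 43 km, 49 stops; 49 m climbed, 70 km, 64 stops

M climbed: 13, 19, 25, 31, 37 → 43 → 49 (+6 each step).
Km: each term is the sum of the two before it, so 6, 5, 11, 16, 27 → 43 → 70.
Stops: 4, 9, 16, 25, 36 → 49 → 64 (perfect squares: 2², 3², 4², …).
Putting the parts together: 43 m climbed, 43 km, 49 stops and then 49 m climbed, 70 km, 64 stops.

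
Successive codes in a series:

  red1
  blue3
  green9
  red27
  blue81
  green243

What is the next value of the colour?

red

Colour goes red, blue, green, red, blue, green → red (repeats red → blue → green).
Second component goes 1, 3, 9, 27, 81, 243 → 729 (×3 each step).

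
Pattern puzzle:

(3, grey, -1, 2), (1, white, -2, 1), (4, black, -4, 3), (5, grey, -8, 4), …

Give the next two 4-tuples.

(9, white, -16, 7), (14, black, -32, 11)

First part — each term is the sum of the two before it: 3, 1, 4, 5 → 9 → 14.
Shade goes grey, white, black, grey → white → black (repeats grey → white → black).
Third part: ×2 each step; -1, -2, -4, -8 → -16 → -32.
Fourth part goes 2, 1, 3, 4 → 7 → 11 (each term is the sum of the two before it).
So the next two 4-tuples are (9, white, -16, 7) and (14, black, -32, 11).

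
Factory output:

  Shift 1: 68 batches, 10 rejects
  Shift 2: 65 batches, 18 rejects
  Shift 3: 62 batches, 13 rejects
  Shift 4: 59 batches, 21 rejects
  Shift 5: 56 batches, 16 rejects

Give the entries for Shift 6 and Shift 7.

53 batches, 24 rejects; 50 batches, 19 rejects

Batches: −3 each step, so 68, 65, 62, 59, 56 → 53 → 50.
Rejects: 10, 18, 13, 21, 16 → 24 → 19 (alternating steps +8, −5, +8, −5, …).
So the next two rows are 53 batches, 24 rejects and 50 batches, 19 rejects.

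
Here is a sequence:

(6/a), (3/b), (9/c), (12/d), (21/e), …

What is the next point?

(33/f)

First slot: 6, 3, 9, 12, 21 → 33 (each term is the sum of the two before it).
Letter: letters move forward 1 place in the alphabet, so a, b, c, d, e → f.
Putting it together: (33/f).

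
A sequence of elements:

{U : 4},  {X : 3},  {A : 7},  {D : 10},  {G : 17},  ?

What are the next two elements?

{J : 27}, {M : 44}

Letter goes U, X, A, D, G → J → M (letters move forward 3 places in the alphabet, wrapping Z→A).
Second entry: each term is the sum of the two before it, so 4, 3, 7, 10, 17 → 27 → 44.
Putting the parts together: {J : 27} and then {M : 44}.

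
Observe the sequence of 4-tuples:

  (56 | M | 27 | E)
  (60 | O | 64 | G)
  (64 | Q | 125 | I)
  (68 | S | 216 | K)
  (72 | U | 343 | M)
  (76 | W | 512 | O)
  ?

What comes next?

(80 | Y | 729 | Q)

First component: +4 each step, so 56, 60, 64, 68, 72, 76 → 80.
First letter: M, O, Q, S, U, W → Y (letters move forward 2 places in the alphabet).
Third component: perfect cubes: 3³, 4³, 5³, …, so 27, 64, 125, 216, 343, 512 → 729.
Second letter: E, G, I, K, M, O → Q (letters move forward 2 places in the alphabet).
Putting it together: (80 | Y | 729 | Q).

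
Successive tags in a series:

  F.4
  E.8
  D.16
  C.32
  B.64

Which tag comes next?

A.128

Letter: F, E, D, C, B → A (letters move back 1 place in the alphabet).
Second component — ×2 each step: 4, 8, 16, 32, 64 → 128.
So the next tag is A.128.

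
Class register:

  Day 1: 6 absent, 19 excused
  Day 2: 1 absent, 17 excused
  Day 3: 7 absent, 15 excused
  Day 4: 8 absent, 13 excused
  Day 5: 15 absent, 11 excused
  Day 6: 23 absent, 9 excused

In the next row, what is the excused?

Absent: each term is the sum of the two before it; 6, 1, 7, 8, 15, 23 → 38.
Excused: −2 each step, so 19, 17, 15, 13, 11, 9 → 7.

7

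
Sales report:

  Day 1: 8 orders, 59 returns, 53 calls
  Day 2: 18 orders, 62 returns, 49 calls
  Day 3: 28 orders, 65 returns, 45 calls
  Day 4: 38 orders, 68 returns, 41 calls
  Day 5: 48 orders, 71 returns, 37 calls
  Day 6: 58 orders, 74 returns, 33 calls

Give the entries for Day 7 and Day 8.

68 orders, 77 returns, 29 calls; 78 orders, 80 returns, 25 calls

Orders — +10 each step: 8, 18, 28, 38, 48, 58 → 68 → 78.
For the returns, +3 each step: 59, 62, 65, 68, 71, 74 → 77 → 80.
Calls: 53, 49, 45, 41, 37, 33 → 29 → 25 (−4 each step).
Putting the parts together: 68 orders, 77 returns, 29 calls and then 78 orders, 80 returns, 25 calls.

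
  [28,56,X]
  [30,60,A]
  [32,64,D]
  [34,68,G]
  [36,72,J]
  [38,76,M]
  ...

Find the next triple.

First component goes 28, 30, 32, 34, 36, 38 → 40 (+2 each step).
Second component — always 2 × the first component: 56, 60, 64, 68, 72, 76 → 80.
Letter: X, A, D, G, J, M → P (letters move forward 3 places in the alphabet, wrapping Z→A).
Combining the parts gives [40,80,P].

[40,80,P]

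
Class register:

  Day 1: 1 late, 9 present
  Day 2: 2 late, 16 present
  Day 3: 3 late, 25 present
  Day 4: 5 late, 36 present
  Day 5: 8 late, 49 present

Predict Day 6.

Late: each term is the sum of the two before it; 1, 2, 3, 5, 8 → 13.
Present: 9, 16, 25, 36, 49 → 64 (perfect squares: 3², 4², 5², …).
Combining the parts gives 13 late, 64 present.

13 late, 64 present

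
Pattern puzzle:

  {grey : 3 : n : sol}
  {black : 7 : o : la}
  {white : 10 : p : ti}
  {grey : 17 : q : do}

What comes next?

Shade goes grey, black, white, grey → black (repeats grey → black → white).
Second value goes 3, 7, 10, 17 → 27 (each term is the sum of the two before it).
Letter goes n, o, p, q → r (letters move forward 1 place in the alphabet).
Note: runs through the solfège scale do→ti; sol, la, ti, do → re.
Combining the parts gives {black : 27 : r : re}.

{black : 27 : r : re}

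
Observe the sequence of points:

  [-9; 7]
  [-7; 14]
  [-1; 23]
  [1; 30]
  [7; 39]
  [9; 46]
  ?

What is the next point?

First coordinate goes -9, -7, -1, 1, 7, 9 → 15 (alternating steps +2, +6, +2, +6, …).
Second coordinate: 7, 14, 23, 30, 39, 46 → 55 (alternating steps +7, +9, +7, +9, …).
Combining the parts gives [15; 55].

[15; 55]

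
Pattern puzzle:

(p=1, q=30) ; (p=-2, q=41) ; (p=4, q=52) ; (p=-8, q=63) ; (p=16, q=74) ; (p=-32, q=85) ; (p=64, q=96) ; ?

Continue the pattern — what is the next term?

(p=-128, q=107)

P — ×(-2) each step: 1, -2, 4, -8, 16, -32, 64 → -128.
For the q, +11 each step: 30, 41, 52, 63, 74, 85, 96 → 107.
Putting it together: (p=-128, q=107).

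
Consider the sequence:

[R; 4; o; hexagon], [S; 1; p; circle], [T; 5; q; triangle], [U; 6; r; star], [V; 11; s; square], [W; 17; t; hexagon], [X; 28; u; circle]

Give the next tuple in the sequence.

First letter goes R, S, T, U, V, W, X → Y (letters move forward 1 place in the alphabet).
For the second slot, each term is the sum of the two before it: 4, 1, 5, 6, 11, 17, 28 → 45.
Second letter — letters move forward 1 place in the alphabet: o, p, q, r, s, t, u → v.
For the shape, repeats hexagon → circle → triangle → star → square: hexagon, circle, triangle, star, square, hexagon, circle → triangle.
Putting it together: [Y; 45; v; triangle].

[Y; 45; v; triangle]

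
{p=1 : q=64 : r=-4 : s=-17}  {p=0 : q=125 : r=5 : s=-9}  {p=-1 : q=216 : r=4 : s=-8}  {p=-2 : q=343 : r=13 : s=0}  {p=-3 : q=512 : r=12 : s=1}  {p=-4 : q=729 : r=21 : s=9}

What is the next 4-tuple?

{p=-5 : q=1000 : r=20 : s=10}

For the p, −1 each step: 1, 0, -1, -2, -3, -4 → -5.
Q: 64, 125, 216, 343, 512, 729 → 1000 (perfect cubes: 4³, 5³, 6³, …).
R: alternating steps +9, −1, +9, −1, …; -4, 5, 4, 13, 12, 21 → 20.
S: alternating steps +8, +1, +8, +1, …; -17, -9, -8, 0, 1, 9 → 10.
Combining the parts gives {p=-5 : q=1000 : r=20 : s=10}.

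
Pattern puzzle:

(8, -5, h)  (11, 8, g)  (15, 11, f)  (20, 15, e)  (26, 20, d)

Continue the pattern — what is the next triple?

(33, 26, c)

First part goes 8, 11, 15, 20, 26 → 33 (differences are 3, 4, 5, … (increasing by 1 each time)).
Second part: always the previous value of the first part, so -5, 8, 11, 15, 20 → 26.
Letter: h, g, f, e, d → c (letters move back 1 place in the alphabet).
Putting it together: (33, 26, c).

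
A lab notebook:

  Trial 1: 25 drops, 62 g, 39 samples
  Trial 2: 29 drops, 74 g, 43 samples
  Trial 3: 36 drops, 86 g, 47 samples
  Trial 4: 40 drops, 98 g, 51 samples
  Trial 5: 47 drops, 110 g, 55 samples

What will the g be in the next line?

Drops — alternating steps +4, +7, +4, +7, …: 25, 29, 36, 40, 47 → 51.
G: +12 each step; 62, 74, 86, 98, 110 → 122.
Samples: 39, 43, 47, 51, 55 → 59 (+4 each step).

122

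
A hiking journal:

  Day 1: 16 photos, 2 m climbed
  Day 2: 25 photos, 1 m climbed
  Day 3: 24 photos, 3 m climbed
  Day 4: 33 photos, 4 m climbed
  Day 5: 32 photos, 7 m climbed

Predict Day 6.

41 photos, 11 m climbed

For the photos, alternating steps +9, −1, +9, −1, …: 16, 25, 24, 33, 32 → 41.
M climbed goes 2, 1, 3, 4, 7 → 11 (each term is the sum of the two before it).
So the next line is 41 photos, 11 m climbed.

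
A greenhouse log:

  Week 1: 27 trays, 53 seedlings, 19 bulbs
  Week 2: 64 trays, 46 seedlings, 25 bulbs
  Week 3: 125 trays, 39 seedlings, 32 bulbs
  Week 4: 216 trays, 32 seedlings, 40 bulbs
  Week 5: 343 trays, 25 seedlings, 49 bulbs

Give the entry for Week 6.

512 trays, 18 seedlings, 59 bulbs

For the trays, perfect cubes: 3³, 4³, 5³, …: 27, 64, 125, 216, 343 → 512.
For the seedlings, −7 each step: 53, 46, 39, 32, 25 → 18.
Bulbs: 19, 25, 32, 40, 49 → 59 (differences are 6, 7, 8, … (increasing by 1 each time)).
Putting it together: 512 trays, 18 seedlings, 59 bulbs.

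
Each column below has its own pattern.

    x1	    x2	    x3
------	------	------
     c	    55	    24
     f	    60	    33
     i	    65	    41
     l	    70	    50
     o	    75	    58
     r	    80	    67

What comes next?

u  85  75

For the column x1, letters move forward 3 places in the alphabet: c, f, i, l, o, r → u.
Column x2 — +5 each step: 55, 60, 65, 70, 75, 80 → 85.
Column x3 goes 24, 33, 41, 50, 58, 67 → 75 (alternating steps +9, +8, +9, +8, …).
Combining the parts gives u  85  75.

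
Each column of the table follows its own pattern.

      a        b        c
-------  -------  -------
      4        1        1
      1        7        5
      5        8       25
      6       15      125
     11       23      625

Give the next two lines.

For the column a, each term is the sum of the two before it: 4, 1, 5, 6, 11 → 17 → 28.
Column b — each term is the sum of the two before it: 1, 7, 8, 15, 23 → 38 → 61.
Column c: ×5 each step, so 1, 5, 25, 125, 625 → 3125 → 15625.
Putting the parts together: 17  38  3125 and then 28  61  15625.

17  38  3125; 28  61  15625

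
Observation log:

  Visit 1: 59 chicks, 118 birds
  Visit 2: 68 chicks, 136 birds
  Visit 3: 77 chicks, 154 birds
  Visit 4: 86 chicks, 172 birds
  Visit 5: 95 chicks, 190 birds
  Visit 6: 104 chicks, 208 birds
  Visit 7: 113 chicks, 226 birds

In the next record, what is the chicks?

122

Chicks — +9 each step: 59, 68, 77, 86, 95, 104, 113 → 122.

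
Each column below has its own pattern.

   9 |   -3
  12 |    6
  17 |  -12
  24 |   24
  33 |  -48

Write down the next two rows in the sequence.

First component — differences are 3, 5, 7, … (increasing by 2 each time): 9, 12, 17, 24, 33 → 44 → 57.
Second component: ×(-2) each step; -3, 6, -12, 24, -48 → 96 → -192.
Putting the parts together: 44  96 and then 57  -192.

44  96; 57  -192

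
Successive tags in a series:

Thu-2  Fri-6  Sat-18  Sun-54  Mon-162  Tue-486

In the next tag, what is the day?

Day — runs through the weekdays Mon→Sun: Thu, Fri, Sat, Sun, Mon, Tue → Wed.

Wed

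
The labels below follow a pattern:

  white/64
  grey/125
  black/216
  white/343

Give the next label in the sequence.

Shade: repeats white → grey → black, so white, grey, black, white → grey.
Second component: perfect cubes: 4³, 5³, 6³, …; 64, 125, 216, 343 → 512.
Putting it together: grey/512.

grey/512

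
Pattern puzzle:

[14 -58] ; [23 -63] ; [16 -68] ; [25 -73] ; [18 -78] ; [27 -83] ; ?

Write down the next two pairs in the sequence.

First component: 14, 23, 16, 25, 18, 27 → 20 → 29 (alternating steps +9, −7, +9, −7, …).
Second component goes -58, -63, -68, -73, -78, -83 → -88 → -93 (−5 each step).
So the next two pairs are [20 -88] and [29 -93].

[20 -88], [29 -93]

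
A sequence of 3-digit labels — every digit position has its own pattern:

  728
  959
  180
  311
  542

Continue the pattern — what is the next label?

773

First digit: +2 each step, mod 10, so 7, 9, 1, 3, 5 → 7.
Second digit goes 2, 5, 8, 1, 4 → 7 (+3 each step, mod 10).
For the third digit, +1 each step, mod 10: 8, 9, 0, 1, 2 → 3.
Putting it together: 773.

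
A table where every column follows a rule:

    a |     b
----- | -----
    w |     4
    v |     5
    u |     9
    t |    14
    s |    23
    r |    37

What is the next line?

q  60

Column a goes w, v, u, t, s, r → q (letters move back 1 place in the alphabet).
Column b: each term is the sum of the two before it; 4, 5, 9, 14, 23, 37 → 60.
Putting it together: q  60.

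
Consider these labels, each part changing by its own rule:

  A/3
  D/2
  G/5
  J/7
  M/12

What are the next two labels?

Letter — letters move forward 3 places in the alphabet: A, D, G, J, M → P → S.
Second component goes 3, 2, 5, 7, 12 → 19 → 31 (each term is the sum of the two before it).
Putting the parts together: P/19 and then S/31.

P/19 then S/31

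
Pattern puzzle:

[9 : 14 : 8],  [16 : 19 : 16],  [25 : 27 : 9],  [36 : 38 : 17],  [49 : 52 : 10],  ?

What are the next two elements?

[64 : 69 : 18], [81 : 89 : 11]

First coordinate — perfect squares: 3², 4², 5², …: 9, 16, 25, 36, 49 → 64 → 81.
Second coordinate — differences are 5, 8, 11, … (increasing by 3 each time): 14, 19, 27, 38, 52 → 69 → 89.
Third coordinate: alternating steps +8, −7, +8, −7, …, so 8, 16, 9, 17, 10 → 18 → 11.
Putting the parts together: [64 : 69 : 18] and then [81 : 89 : 11].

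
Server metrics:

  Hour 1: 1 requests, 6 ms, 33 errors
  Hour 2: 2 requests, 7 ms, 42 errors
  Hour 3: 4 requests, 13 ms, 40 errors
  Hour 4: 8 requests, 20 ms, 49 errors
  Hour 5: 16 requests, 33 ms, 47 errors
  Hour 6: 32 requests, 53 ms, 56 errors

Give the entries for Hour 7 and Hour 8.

Requests: ×2 each step, so 1, 2, 4, 8, 16, 32 → 64 → 128.
Ms — each term is the sum of the two before it: 6, 7, 13, 20, 33, 53 → 86 → 139.
Errors — alternating steps +9, −2, +9, −2, …: 33, 42, 40, 49, 47, 56 → 54 → 63.
Putting the parts together: 64 requests, 86 ms, 54 errors and then 128 requests, 139 ms, 63 errors.

64 requests, 86 ms, 54 errors; 128 requests, 139 ms, 63 errors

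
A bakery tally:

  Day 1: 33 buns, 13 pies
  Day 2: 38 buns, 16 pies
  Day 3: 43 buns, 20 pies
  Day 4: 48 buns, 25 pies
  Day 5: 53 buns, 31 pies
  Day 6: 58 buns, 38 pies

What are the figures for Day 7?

Buns: +5 each step; 33, 38, 43, 48, 53, 58 → 63.
Pies: differences are 3, 4, 5, … (increasing by 1 each time), so 13, 16, 20, 25, 31, 38 → 46.
Putting it together: 63 buns, 46 pies.

63 buns, 46 pies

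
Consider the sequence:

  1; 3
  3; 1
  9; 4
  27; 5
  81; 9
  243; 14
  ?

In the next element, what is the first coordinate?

729

First coordinate: ×3 each step; 1, 3, 9, 27, 81, 243 → 729.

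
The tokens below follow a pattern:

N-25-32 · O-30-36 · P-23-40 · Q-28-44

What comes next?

Letter: letters move forward 1 place in the alphabet, so N, O, P, Q → R.
Second component: alternating steps +5, −7, +5, −7, …; 25, 30, 23, 28 → 21.
Third component: 32, 36, 40, 44 → 48 (+4 each step).
So the next token is R-21-48.

R-21-48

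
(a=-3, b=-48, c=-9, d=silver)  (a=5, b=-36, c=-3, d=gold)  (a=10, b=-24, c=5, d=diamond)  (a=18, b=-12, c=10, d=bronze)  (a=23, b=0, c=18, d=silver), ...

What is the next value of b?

B: +12 each step, so -48, -36, -24, -12, 0 → 12.

12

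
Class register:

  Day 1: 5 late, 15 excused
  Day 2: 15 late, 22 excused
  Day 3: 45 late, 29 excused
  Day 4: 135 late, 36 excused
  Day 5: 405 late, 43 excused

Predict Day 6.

Late: ×3 each step, so 5, 15, 45, 135, 405 → 1215.
Excused: +7 each step, so 15, 22, 29, 36, 43 → 50.
So the next row is 1215 late, 50 excused.

1215 late, 50 excused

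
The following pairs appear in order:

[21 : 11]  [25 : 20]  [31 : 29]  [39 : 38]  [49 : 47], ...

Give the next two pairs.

[61 : 56], [75 : 65]

First entry: 21, 25, 31, 39, 49 → 61 → 75 (differences are 4, 6, 8, … (increasing by 2 each time)).
Second entry: +9 each step; 11, 20, 29, 38, 47 → 56 → 65.
So the next two pairs are [61 : 56] and [75 : 65].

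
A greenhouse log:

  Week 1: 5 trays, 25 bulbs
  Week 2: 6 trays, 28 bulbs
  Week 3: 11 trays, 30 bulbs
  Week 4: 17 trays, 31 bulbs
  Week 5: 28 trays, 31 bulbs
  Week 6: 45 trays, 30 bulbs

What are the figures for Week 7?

Trays goes 5, 6, 11, 17, 28, 45 → 73 (each term is the sum of the two before it).
Bulbs goes 25, 28, 30, 31, 31, 30 → 28 (differences are 3, 2, 1, … (decreasing by 1 each time)).
Combining the parts gives 73 trays, 28 bulbs.

73 trays, 28 bulbs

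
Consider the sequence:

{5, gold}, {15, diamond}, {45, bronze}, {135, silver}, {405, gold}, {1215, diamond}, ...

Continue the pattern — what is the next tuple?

First value: 5, 15, 45, 135, 405, 1215 → 3645 (×3 each step).
Rank — repeats gold → diamond → bronze → silver: gold, diamond, bronze, silver, gold, diamond → bronze.
So the next tuple is {3645, bronze}.

{3645, bronze}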